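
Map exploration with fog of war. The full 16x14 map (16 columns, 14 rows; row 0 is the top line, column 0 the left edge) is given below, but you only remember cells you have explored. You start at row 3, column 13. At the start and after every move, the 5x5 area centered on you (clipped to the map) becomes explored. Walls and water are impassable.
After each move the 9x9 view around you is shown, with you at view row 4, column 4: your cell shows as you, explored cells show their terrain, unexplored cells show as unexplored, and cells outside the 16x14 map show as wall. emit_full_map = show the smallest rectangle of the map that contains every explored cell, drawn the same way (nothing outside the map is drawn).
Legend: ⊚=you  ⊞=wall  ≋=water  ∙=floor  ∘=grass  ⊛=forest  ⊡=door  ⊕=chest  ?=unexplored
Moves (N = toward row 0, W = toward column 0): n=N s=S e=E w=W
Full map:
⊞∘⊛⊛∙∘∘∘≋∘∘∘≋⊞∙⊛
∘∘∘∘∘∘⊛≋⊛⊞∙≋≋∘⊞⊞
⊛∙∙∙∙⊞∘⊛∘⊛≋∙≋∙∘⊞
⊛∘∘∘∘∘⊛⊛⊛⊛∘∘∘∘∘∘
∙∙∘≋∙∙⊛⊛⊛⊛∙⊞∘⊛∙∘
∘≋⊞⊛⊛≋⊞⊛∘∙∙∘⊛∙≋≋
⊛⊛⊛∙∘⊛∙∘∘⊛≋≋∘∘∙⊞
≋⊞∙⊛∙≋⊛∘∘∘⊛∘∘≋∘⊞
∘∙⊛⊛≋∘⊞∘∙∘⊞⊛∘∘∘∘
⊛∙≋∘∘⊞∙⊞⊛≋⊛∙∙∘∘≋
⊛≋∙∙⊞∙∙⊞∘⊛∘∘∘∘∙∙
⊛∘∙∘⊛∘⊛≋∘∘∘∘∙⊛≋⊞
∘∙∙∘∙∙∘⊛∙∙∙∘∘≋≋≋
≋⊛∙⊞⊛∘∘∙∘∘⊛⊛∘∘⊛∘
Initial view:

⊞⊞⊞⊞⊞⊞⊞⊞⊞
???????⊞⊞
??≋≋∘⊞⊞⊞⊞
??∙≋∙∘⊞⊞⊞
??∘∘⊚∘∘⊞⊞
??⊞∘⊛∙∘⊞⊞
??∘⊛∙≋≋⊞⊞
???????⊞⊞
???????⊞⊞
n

⊞⊞⊞⊞⊞⊞⊞⊞⊞
⊞⊞⊞⊞⊞⊞⊞⊞⊞
??∘≋⊞∙⊛⊞⊞
??≋≋∘⊞⊞⊞⊞
??∙≋⊚∘⊞⊞⊞
??∘∘∘∘∘⊞⊞
??⊞∘⊛∙∘⊞⊞
??∘⊛∙≋≋⊞⊞
???????⊞⊞

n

⊞⊞⊞⊞⊞⊞⊞⊞⊞
⊞⊞⊞⊞⊞⊞⊞⊞⊞
⊞⊞⊞⊞⊞⊞⊞⊞⊞
??∘≋⊞∙⊛⊞⊞
??≋≋⊚⊞⊞⊞⊞
??∙≋∙∘⊞⊞⊞
??∘∘∘∘∘⊞⊞
??⊞∘⊛∙∘⊞⊞
??∘⊛∙≋≋⊞⊞

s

⊞⊞⊞⊞⊞⊞⊞⊞⊞
⊞⊞⊞⊞⊞⊞⊞⊞⊞
??∘≋⊞∙⊛⊞⊞
??≋≋∘⊞⊞⊞⊞
??∙≋⊚∘⊞⊞⊞
??∘∘∘∘∘⊞⊞
??⊞∘⊛∙∘⊞⊞
??∘⊛∙≋≋⊞⊞
???????⊞⊞

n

⊞⊞⊞⊞⊞⊞⊞⊞⊞
⊞⊞⊞⊞⊞⊞⊞⊞⊞
⊞⊞⊞⊞⊞⊞⊞⊞⊞
??∘≋⊞∙⊛⊞⊞
??≋≋⊚⊞⊞⊞⊞
??∙≋∙∘⊞⊞⊞
??∘∘∘∘∘⊞⊞
??⊞∘⊛∙∘⊞⊞
??∘⊛∙≋≋⊞⊞


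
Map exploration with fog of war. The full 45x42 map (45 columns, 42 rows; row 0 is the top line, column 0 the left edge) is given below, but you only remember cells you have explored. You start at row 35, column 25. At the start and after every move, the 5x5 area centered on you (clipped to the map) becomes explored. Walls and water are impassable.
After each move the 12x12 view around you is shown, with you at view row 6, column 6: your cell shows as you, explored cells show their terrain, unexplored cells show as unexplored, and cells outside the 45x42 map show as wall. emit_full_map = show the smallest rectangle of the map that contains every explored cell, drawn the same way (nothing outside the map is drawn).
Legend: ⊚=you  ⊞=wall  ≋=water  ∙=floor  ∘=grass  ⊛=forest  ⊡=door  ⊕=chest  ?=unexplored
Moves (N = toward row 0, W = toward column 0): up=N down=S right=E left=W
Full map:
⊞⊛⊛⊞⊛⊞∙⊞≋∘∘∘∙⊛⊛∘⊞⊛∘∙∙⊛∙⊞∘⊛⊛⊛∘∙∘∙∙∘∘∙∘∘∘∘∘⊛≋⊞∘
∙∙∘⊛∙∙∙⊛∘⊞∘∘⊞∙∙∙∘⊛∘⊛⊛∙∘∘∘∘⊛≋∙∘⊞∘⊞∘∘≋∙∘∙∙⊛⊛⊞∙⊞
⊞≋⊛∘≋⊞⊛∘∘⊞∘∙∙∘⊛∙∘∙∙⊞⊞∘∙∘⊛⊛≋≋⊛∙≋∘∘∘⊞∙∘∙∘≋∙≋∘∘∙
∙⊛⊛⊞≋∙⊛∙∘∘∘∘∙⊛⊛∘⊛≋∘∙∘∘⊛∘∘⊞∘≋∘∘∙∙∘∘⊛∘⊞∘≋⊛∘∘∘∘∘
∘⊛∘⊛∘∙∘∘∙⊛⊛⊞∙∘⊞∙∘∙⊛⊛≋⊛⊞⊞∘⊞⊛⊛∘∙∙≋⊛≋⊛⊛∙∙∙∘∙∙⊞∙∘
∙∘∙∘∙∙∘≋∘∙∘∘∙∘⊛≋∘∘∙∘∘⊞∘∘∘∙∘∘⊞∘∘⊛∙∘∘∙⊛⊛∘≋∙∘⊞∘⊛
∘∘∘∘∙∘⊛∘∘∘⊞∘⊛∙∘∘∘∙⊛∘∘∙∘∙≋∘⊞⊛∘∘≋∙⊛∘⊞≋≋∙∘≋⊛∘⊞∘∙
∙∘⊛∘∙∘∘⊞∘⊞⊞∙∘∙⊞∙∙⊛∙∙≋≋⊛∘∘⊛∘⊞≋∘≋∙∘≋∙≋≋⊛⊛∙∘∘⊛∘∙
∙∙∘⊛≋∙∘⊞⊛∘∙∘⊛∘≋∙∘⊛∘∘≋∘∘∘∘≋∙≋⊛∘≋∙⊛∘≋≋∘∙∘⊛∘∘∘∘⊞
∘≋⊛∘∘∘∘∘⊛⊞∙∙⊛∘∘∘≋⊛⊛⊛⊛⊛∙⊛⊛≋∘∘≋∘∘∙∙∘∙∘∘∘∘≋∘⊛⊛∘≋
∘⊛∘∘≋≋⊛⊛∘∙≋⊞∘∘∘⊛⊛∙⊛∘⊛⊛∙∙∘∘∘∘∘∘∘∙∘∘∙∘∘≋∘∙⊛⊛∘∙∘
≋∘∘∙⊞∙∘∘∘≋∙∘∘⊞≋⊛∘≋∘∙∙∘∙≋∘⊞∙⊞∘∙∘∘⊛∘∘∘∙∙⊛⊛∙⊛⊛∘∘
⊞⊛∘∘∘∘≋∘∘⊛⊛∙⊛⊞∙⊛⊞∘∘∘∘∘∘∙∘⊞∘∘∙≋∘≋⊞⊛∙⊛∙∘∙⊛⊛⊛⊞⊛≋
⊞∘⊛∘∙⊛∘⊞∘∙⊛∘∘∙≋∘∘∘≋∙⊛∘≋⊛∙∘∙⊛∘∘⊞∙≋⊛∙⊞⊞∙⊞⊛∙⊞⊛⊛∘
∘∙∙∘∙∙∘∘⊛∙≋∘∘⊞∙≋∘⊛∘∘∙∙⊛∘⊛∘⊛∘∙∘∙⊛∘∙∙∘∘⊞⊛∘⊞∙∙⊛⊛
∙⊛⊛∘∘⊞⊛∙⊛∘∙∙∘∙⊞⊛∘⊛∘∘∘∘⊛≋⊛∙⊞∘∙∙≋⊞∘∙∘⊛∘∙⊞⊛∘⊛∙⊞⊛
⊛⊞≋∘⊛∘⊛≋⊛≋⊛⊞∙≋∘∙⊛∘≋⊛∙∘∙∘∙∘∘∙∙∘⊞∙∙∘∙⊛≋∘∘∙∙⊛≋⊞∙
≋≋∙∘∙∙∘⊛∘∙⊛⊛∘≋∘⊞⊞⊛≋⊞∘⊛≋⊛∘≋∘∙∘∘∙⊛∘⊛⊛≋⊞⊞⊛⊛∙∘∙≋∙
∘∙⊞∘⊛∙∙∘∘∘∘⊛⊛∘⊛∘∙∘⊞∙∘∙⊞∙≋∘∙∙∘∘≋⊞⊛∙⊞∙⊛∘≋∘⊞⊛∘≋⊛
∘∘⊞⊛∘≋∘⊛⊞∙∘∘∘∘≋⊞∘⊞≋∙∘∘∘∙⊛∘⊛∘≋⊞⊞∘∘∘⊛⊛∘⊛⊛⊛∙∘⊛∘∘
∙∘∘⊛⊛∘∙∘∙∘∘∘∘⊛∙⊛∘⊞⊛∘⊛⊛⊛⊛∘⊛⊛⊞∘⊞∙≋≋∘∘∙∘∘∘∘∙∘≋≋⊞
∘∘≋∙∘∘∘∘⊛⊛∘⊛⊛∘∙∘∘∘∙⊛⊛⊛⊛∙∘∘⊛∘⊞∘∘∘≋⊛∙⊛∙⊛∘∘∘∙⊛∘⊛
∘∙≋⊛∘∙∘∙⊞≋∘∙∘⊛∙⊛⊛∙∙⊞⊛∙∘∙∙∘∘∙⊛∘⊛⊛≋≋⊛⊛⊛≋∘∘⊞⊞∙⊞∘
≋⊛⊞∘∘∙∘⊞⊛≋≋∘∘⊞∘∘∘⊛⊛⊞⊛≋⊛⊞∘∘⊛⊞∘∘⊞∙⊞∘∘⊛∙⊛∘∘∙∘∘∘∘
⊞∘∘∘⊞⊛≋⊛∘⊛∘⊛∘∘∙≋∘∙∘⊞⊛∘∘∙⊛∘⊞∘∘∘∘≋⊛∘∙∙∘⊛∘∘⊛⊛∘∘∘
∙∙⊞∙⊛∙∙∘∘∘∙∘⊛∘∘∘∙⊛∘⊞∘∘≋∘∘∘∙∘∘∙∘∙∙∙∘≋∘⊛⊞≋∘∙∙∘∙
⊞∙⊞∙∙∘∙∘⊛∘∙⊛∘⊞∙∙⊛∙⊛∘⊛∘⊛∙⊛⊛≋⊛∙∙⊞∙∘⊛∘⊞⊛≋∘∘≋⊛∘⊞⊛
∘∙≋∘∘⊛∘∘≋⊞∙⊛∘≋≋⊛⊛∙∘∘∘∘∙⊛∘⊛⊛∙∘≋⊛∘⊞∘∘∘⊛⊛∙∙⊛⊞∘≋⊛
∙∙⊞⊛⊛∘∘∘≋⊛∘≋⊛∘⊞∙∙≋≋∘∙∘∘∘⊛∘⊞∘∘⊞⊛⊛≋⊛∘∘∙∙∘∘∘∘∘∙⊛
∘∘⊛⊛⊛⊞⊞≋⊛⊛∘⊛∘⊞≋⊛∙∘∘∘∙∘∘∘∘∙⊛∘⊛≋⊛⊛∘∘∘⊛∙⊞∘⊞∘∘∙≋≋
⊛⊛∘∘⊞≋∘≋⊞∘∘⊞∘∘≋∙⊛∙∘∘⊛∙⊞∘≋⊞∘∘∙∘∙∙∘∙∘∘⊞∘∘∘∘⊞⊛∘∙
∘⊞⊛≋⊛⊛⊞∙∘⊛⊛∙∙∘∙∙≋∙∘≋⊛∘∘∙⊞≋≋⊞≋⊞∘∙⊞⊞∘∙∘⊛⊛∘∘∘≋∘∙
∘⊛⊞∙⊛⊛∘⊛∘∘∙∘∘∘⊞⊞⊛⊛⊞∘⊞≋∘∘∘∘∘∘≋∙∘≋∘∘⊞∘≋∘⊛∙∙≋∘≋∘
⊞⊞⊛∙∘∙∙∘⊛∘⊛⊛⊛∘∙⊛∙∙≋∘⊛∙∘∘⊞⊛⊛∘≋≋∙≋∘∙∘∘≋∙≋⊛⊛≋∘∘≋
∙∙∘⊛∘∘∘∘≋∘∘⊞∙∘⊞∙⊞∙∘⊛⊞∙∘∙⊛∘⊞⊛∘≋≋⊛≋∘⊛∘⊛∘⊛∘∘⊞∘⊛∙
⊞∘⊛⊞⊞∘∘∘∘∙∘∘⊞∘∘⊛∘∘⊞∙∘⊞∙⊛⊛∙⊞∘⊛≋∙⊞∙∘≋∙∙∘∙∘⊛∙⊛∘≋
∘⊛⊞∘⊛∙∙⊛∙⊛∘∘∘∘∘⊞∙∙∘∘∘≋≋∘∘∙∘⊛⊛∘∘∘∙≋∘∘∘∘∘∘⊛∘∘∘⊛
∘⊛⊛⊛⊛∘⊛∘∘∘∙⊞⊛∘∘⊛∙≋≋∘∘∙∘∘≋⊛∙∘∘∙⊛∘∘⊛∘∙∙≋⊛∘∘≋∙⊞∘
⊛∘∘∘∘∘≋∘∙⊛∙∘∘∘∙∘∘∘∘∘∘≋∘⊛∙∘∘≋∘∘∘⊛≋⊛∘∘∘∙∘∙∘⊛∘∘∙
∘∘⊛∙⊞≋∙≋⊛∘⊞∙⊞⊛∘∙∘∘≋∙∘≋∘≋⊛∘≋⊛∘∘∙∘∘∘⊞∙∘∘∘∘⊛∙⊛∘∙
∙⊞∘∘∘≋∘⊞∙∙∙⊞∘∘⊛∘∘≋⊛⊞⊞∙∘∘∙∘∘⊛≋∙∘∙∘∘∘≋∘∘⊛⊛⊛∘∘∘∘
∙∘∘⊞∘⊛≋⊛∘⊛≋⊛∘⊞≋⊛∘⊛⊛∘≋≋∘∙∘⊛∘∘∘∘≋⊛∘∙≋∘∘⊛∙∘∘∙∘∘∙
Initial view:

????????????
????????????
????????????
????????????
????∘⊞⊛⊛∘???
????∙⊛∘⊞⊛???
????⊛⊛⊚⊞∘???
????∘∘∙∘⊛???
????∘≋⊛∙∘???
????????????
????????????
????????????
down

????????????
????????????
????????????
????∘⊞⊛⊛∘???
????∙⊛∘⊞⊛???
????⊛⊛∙⊞∘???
????∘∘⊚∘⊛???
????∘≋⊛∙∘???
????⊛∙∘∘≋???
????????????
????????????
????????????

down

????????????
????????????
????∘⊞⊛⊛∘???
????∙⊛∘⊞⊛???
????⊛⊛∙⊞∘???
????∘∘∙∘⊛???
????∘≋⊚∙∘???
????⊛∙∘∘≋???
????≋⊛∘≋⊛???
????????????
????????????
⊞⊞⊞⊞⊞⊞⊞⊞⊞⊞⊞⊞

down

????????????
????∘⊞⊛⊛∘???
????∙⊛∘⊞⊛???
????⊛⊛∙⊞∘???
????∘∘∙∘⊛???
????∘≋⊛∙∘???
????⊛∙⊚∘≋???
????≋⊛∘≋⊛???
????∘∙∘∘⊛???
????????????
⊞⊞⊞⊞⊞⊞⊞⊞⊞⊞⊞⊞
⊞⊞⊞⊞⊞⊞⊞⊞⊞⊞⊞⊞

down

????∘⊞⊛⊛∘???
????∙⊛∘⊞⊛???
????⊛⊛∙⊞∘???
????∘∘∙∘⊛???
????∘≋⊛∙∘???
????⊛∙∘∘≋???
????≋⊛⊚≋⊛???
????∘∙∘∘⊛???
????∙∘⊛∘∘???
⊞⊞⊞⊞⊞⊞⊞⊞⊞⊞⊞⊞
⊞⊞⊞⊞⊞⊞⊞⊞⊞⊞⊞⊞
⊞⊞⊞⊞⊞⊞⊞⊞⊞⊞⊞⊞

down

????∙⊛∘⊞⊛???
????⊛⊛∙⊞∘???
????∘∘∙∘⊛???
????∘≋⊛∙∘???
????⊛∙∘∘≋???
????≋⊛∘≋⊛???
????∘∙⊚∘⊛???
????∙∘⊛∘∘???
⊞⊞⊞⊞⊞⊞⊞⊞⊞⊞⊞⊞
⊞⊞⊞⊞⊞⊞⊞⊞⊞⊞⊞⊞
⊞⊞⊞⊞⊞⊞⊞⊞⊞⊞⊞⊞
⊞⊞⊞⊞⊞⊞⊞⊞⊞⊞⊞⊞

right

???∙⊛∘⊞⊛????
???⊛⊛∙⊞∘????
???∘∘∙∘⊛????
???∘≋⊛∙∘????
???⊛∙∘∘≋∘???
???≋⊛∘≋⊛∘???
???∘∙∘⊚⊛≋???
???∙∘⊛∘∘∘???
⊞⊞⊞⊞⊞⊞⊞⊞⊞⊞⊞⊞
⊞⊞⊞⊞⊞⊞⊞⊞⊞⊞⊞⊞
⊞⊞⊞⊞⊞⊞⊞⊞⊞⊞⊞⊞
⊞⊞⊞⊞⊞⊞⊞⊞⊞⊞⊞⊞

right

??∙⊛∘⊞⊛?????
??⊛⊛∙⊞∘?????
??∘∘∙∘⊛?????
??∘≋⊛∙∘?????
??⊛∙∘∘≋∘∘???
??≋⊛∘≋⊛∘∘???
??∘∙∘∘⊚≋∙???
??∙∘⊛∘∘∘∘???
⊞⊞⊞⊞⊞⊞⊞⊞⊞⊞⊞⊞
⊞⊞⊞⊞⊞⊞⊞⊞⊞⊞⊞⊞
⊞⊞⊞⊞⊞⊞⊞⊞⊞⊞⊞⊞
⊞⊞⊞⊞⊞⊞⊞⊞⊞⊞⊞⊞

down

??⊛⊛∙⊞∘?????
??∘∘∙∘⊛?????
??∘≋⊛∙∘?????
??⊛∙∘∘≋∘∘???
??≋⊛∘≋⊛∘∘???
??∘∙∘∘⊛≋∙???
??∙∘⊛∘⊚∘∘???
⊞⊞⊞⊞⊞⊞⊞⊞⊞⊞⊞⊞
⊞⊞⊞⊞⊞⊞⊞⊞⊞⊞⊞⊞
⊞⊞⊞⊞⊞⊞⊞⊞⊞⊞⊞⊞
⊞⊞⊞⊞⊞⊞⊞⊞⊞⊞⊞⊞
⊞⊞⊞⊞⊞⊞⊞⊞⊞⊞⊞⊞

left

???⊛⊛∙⊞∘????
???∘∘∙∘⊛????
???∘≋⊛∙∘????
???⊛∙∘∘≋∘∘??
???≋⊛∘≋⊛∘∘??
???∘∙∘∘⊛≋∙??
???∙∘⊛⊚∘∘∘??
⊞⊞⊞⊞⊞⊞⊞⊞⊞⊞⊞⊞
⊞⊞⊞⊞⊞⊞⊞⊞⊞⊞⊞⊞
⊞⊞⊞⊞⊞⊞⊞⊞⊞⊞⊞⊞
⊞⊞⊞⊞⊞⊞⊞⊞⊞⊞⊞⊞
⊞⊞⊞⊞⊞⊞⊞⊞⊞⊞⊞⊞

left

????⊛⊛∙⊞∘???
????∘∘∙∘⊛???
????∘≋⊛∙∘???
????⊛∙∘∘≋∘∘?
????≋⊛∘≋⊛∘∘?
????∘∙∘∘⊛≋∙?
????∙∘⊚∘∘∘∘?
⊞⊞⊞⊞⊞⊞⊞⊞⊞⊞⊞⊞
⊞⊞⊞⊞⊞⊞⊞⊞⊞⊞⊞⊞
⊞⊞⊞⊞⊞⊞⊞⊞⊞⊞⊞⊞
⊞⊞⊞⊞⊞⊞⊞⊞⊞⊞⊞⊞
⊞⊞⊞⊞⊞⊞⊞⊞⊞⊞⊞⊞

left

?????⊛⊛∙⊞∘??
?????∘∘∙∘⊛??
?????∘≋⊛∙∘??
?????⊛∙∘∘≋∘∘
????∘≋⊛∘≋⊛∘∘
????∘∘∙∘∘⊛≋∙
????∘∙⊚⊛∘∘∘∘
⊞⊞⊞⊞⊞⊞⊞⊞⊞⊞⊞⊞
⊞⊞⊞⊞⊞⊞⊞⊞⊞⊞⊞⊞
⊞⊞⊞⊞⊞⊞⊞⊞⊞⊞⊞⊞
⊞⊞⊞⊞⊞⊞⊞⊞⊞⊞⊞⊞
⊞⊞⊞⊞⊞⊞⊞⊞⊞⊞⊞⊞

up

?????∙⊛∘⊞⊛??
?????⊛⊛∙⊞∘??
?????∘∘∙∘⊛??
?????∘≋⊛∙∘??
????∘⊛∙∘∘≋∘∘
????∘≋⊛∘≋⊛∘∘
????∘∘⊚∘∘⊛≋∙
????∘∙∘⊛∘∘∘∘
⊞⊞⊞⊞⊞⊞⊞⊞⊞⊞⊞⊞
⊞⊞⊞⊞⊞⊞⊞⊞⊞⊞⊞⊞
⊞⊞⊞⊞⊞⊞⊞⊞⊞⊞⊞⊞
⊞⊞⊞⊞⊞⊞⊞⊞⊞⊞⊞⊞

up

?????∘⊞⊛⊛∘??
?????∙⊛∘⊞⊛??
?????⊛⊛∙⊞∘??
?????∘∘∙∘⊛??
????∘∘≋⊛∙∘??
????∘⊛∙∘∘≋∘∘
????∘≋⊚∘≋⊛∘∘
????∘∘∙∘∘⊛≋∙
????∘∙∘⊛∘∘∘∘
⊞⊞⊞⊞⊞⊞⊞⊞⊞⊞⊞⊞
⊞⊞⊞⊞⊞⊞⊞⊞⊞⊞⊞⊞
⊞⊞⊞⊞⊞⊞⊞⊞⊞⊞⊞⊞

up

????????????
?????∘⊞⊛⊛∘??
?????∙⊛∘⊞⊛??
?????⊛⊛∙⊞∘??
????≋∘∘∙∘⊛??
????∘∘≋⊛∙∘??
????∘⊛⊚∘∘≋∘∘
????∘≋⊛∘≋⊛∘∘
????∘∘∙∘∘⊛≋∙
????∘∙∘⊛∘∘∘∘
⊞⊞⊞⊞⊞⊞⊞⊞⊞⊞⊞⊞
⊞⊞⊞⊞⊞⊞⊞⊞⊞⊞⊞⊞

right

????????????
????∘⊞⊛⊛∘???
????∙⊛∘⊞⊛???
????⊛⊛∙⊞∘???
???≋∘∘∙∘⊛???
???∘∘≋⊛∙∘???
???∘⊛∙⊚∘≋∘∘?
???∘≋⊛∘≋⊛∘∘?
???∘∘∙∘∘⊛≋∙?
???∘∙∘⊛∘∘∘∘?
⊞⊞⊞⊞⊞⊞⊞⊞⊞⊞⊞⊞
⊞⊞⊞⊞⊞⊞⊞⊞⊞⊞⊞⊞

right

????????????
???∘⊞⊛⊛∘????
???∙⊛∘⊞⊛????
???⊛⊛∙⊞∘????
??≋∘∘∙∘⊛⊛???
??∘∘≋⊛∙∘∘???
??∘⊛∙∘⊚≋∘∘??
??∘≋⊛∘≋⊛∘∘??
??∘∘∙∘∘⊛≋∙??
??∘∙∘⊛∘∘∘∘??
⊞⊞⊞⊞⊞⊞⊞⊞⊞⊞⊞⊞
⊞⊞⊞⊞⊞⊞⊞⊞⊞⊞⊞⊞

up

????????????
????????????
???∘⊞⊛⊛∘????
???∙⊛∘⊞⊛????
???⊛⊛∙⊞∘⊛???
??≋∘∘∙∘⊛⊛???
??∘∘≋⊛⊚∘∘???
??∘⊛∙∘∘≋∘∘??
??∘≋⊛∘≋⊛∘∘??
??∘∘∙∘∘⊛≋∙??
??∘∙∘⊛∘∘∘∘??
⊞⊞⊞⊞⊞⊞⊞⊞⊞⊞⊞⊞

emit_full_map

?∘⊞⊛⊛∘??
?∙⊛∘⊞⊛??
?⊛⊛∙⊞∘⊛?
≋∘∘∙∘⊛⊛?
∘∘≋⊛⊚∘∘?
∘⊛∙∘∘≋∘∘
∘≋⊛∘≋⊛∘∘
∘∘∙∘∘⊛≋∙
∘∙∘⊛∘∘∘∘

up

????????????
????????????
????????????
???∘⊞⊛⊛∘????
???∙⊛∘⊞⊛∘???
???⊛⊛∙⊞∘⊛???
??≋∘∘∙⊚⊛⊛???
??∘∘≋⊛∙∘∘???
??∘⊛∙∘∘≋∘∘??
??∘≋⊛∘≋⊛∘∘??
??∘∘∙∘∘⊛≋∙??
??∘∙∘⊛∘∘∘∘??

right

????????????
????????????
????????????
??∘⊞⊛⊛∘?????
??∙⊛∘⊞⊛∘≋???
??⊛⊛∙⊞∘⊛≋???
?≋∘∘∙∘⊚⊛∘???
?∘∘≋⊛∙∘∘∙???
?∘⊛∙∘∘≋∘∘???
?∘≋⊛∘≋⊛∘∘???
?∘∘∙∘∘⊛≋∙???
?∘∙∘⊛∘∘∘∘???

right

????????????
????????????
????????????
?∘⊞⊛⊛∘??????
?∙⊛∘⊞⊛∘≋≋???
?⊛⊛∙⊞∘⊛≋∙???
≋∘∘∙∘⊛⊚∘∘???
∘∘≋⊛∙∘∘∙⊛???
∘⊛∙∘∘≋∘∘∘???
∘≋⊛∘≋⊛∘∘????
∘∘∙∘∘⊛≋∙????
∘∙∘⊛∘∘∘∘????

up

????????????
????????????
????????????
????????????
?∘⊞⊛⊛∘≋≋∙???
?∙⊛∘⊞⊛∘≋≋???
?⊛⊛∙⊞∘⊚≋∙???
≋∘∘∙∘⊛⊛∘∘???
∘∘≋⊛∙∘∘∙⊛???
∘⊛∙∘∘≋∘∘∘???
∘≋⊛∘≋⊛∘∘????
∘∘∙∘∘⊛≋∙????

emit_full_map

?∘⊞⊛⊛∘≋≋∙
?∙⊛∘⊞⊛∘≋≋
?⊛⊛∙⊞∘⊚≋∙
≋∘∘∙∘⊛⊛∘∘
∘∘≋⊛∙∘∘∙⊛
∘⊛∙∘∘≋∘∘∘
∘≋⊛∘≋⊛∘∘?
∘∘∙∘∘⊛≋∙?
∘∙∘⊛∘∘∘∘?


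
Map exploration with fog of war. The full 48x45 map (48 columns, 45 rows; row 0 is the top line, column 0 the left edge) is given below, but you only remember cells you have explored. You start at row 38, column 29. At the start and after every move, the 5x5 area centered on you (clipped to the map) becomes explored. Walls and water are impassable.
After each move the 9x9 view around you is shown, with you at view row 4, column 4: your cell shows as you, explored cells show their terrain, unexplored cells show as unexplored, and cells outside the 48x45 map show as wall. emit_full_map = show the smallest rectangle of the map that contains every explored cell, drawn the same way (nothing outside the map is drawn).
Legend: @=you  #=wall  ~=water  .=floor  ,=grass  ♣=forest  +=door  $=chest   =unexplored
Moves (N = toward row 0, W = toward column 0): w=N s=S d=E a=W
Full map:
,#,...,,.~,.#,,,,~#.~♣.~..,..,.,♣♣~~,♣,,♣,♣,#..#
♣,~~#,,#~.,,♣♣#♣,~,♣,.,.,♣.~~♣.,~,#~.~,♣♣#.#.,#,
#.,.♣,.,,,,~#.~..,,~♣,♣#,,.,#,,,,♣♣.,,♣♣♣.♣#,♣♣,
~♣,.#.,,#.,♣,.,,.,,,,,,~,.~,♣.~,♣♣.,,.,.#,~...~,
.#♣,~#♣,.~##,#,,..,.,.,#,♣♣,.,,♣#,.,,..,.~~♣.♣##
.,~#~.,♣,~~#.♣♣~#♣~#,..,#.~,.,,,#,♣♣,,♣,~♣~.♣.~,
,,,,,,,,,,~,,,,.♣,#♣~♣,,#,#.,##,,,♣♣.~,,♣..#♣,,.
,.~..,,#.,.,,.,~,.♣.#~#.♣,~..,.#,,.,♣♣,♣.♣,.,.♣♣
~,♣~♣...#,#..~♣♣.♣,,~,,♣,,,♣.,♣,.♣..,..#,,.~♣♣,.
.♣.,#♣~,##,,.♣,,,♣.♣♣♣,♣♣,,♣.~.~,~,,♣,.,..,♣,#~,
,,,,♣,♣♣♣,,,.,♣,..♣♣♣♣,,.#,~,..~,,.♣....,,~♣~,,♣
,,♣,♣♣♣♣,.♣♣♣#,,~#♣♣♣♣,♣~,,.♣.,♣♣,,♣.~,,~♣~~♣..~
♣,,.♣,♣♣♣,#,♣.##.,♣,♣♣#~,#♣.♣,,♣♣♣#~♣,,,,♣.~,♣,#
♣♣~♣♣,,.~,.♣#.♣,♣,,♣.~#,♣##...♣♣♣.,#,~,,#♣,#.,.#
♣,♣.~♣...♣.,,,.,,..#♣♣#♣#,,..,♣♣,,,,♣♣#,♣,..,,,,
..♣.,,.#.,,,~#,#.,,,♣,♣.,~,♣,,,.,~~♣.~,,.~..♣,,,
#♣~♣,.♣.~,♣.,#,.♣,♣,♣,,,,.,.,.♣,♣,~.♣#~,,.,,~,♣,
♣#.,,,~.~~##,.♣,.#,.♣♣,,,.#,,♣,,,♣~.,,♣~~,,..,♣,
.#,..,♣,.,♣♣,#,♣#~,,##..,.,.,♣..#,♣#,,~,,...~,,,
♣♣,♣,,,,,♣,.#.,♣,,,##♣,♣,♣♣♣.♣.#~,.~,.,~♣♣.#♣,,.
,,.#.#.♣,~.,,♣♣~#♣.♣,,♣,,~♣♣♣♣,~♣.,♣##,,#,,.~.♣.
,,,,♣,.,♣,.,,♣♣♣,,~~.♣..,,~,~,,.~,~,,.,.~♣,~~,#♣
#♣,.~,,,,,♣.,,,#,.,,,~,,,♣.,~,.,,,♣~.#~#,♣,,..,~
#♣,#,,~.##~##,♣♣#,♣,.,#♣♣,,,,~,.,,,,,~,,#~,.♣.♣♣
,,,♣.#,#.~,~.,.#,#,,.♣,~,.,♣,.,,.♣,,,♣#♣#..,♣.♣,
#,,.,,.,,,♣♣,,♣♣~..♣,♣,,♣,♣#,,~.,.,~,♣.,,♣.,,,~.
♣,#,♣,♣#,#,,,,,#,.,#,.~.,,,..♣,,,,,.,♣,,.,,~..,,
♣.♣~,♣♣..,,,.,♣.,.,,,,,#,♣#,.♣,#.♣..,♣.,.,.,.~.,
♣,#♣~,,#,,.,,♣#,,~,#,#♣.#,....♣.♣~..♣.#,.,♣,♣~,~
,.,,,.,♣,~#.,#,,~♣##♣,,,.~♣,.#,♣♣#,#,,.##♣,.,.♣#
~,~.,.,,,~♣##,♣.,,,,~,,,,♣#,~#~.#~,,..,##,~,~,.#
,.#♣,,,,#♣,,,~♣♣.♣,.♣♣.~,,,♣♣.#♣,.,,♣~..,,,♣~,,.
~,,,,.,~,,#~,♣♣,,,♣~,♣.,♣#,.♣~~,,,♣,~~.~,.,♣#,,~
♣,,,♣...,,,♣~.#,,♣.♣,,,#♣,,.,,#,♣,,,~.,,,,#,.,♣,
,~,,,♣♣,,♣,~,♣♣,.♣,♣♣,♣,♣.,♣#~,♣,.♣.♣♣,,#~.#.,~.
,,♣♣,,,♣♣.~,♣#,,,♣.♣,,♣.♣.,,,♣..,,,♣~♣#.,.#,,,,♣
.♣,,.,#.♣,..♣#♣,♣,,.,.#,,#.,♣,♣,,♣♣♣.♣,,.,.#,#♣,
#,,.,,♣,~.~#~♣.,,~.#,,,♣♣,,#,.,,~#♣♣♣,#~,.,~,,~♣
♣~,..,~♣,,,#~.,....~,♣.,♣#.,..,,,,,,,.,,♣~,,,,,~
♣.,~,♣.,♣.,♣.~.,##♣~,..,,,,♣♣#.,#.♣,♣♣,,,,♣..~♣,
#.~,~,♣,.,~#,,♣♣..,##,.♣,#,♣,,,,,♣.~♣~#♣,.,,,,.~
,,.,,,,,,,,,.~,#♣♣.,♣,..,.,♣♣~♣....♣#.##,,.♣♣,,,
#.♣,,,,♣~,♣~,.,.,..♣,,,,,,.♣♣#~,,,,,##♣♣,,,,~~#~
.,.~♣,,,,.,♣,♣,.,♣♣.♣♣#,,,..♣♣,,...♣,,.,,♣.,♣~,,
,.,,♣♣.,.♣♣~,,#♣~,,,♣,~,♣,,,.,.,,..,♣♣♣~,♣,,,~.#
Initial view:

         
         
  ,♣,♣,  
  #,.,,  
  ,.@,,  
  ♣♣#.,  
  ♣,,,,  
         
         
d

         
         
 ,♣,♣,,  
 #,.,,~  
 ,..@,,  
 ♣♣#.,#  
 ♣,,,,,  
         
         

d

         
         
,♣,♣,,♣  
#,.,,~#  
,..,@,,  
♣♣#.,#.  
♣,,,,,♣  
         
         

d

         
         
♣,♣,,♣♣  
,.,,~#♣  
..,,@,,  
♣#.,#.♣  
,,,,,♣.  
         
         

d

         
         
,♣,,♣♣♣  
.,,~#♣♣  
.,,,@,,  
#.,#.♣,  
,,,,♣.~  
         
         

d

         
         
♣,,♣♣♣.  
,,~#♣♣♣  
,,,,@,,  
.,#.♣,♣  
,,,♣.~♣  
         
         

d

         
         
,,♣♣♣.♣  
,~#♣♣♣,  
,,,,@,.  
,#.♣,♣♣  
,,♣.~♣~  
         
         

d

         
         
,♣♣♣.♣,  
~#♣♣♣,#  
,,,,@.,  
#.♣,♣♣,  
,♣.~♣~#  
         
         

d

         
         
♣♣♣.♣,,  
#♣♣♣,#~  
,,,,@,,  
.♣,♣♣,,  
♣.~♣~#♣  
         
         

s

         
♣♣♣.♣,,  
#♣♣♣,#~  
,,,,.,,  
.♣,♣@,,  
♣.~♣~#♣  
  ♣#.##  
         
         

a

         
,♣♣♣.♣,, 
~#♣♣♣,#~ 
,,,,,.,, 
#.♣,@♣,, 
,♣.~♣~#♣ 
  .♣#.## 
         
         

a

         
,,♣♣♣.♣,,
,~#♣♣♣,#~
,,,,,,.,,
,#.♣@♣♣,,
,,♣.~♣~#♣
  ..♣#.##
         
         

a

         
♣,,♣♣♣.♣,
,,~#♣♣♣,#
,,,,,,,.,
.,#.@,♣♣,
,,,♣.~♣~#
  ...♣#.#
         
         

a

         
,♣,,♣♣♣.♣
.,,~#♣♣♣,
.,,,,,,,.
#.,#@♣,♣♣
,,,,♣.~♣~
  ....♣#.
         
         

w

         
         
,♣,,♣♣♣.♣
.,,~#♣♣♣,
.,,,@,,,.
#.,#.♣,♣♣
,,,,♣.~♣~
  ....♣#.
         

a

         
         
♣,♣,,♣♣♣.
,.,,~#♣♣♣
..,,@,,,,
♣#.,#.♣,♣
,,,,,♣.~♣
   ....♣#
         

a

         
         
,♣,♣,,♣♣♣
#,.,,~#♣♣
,..,@,,,,
♣♣#.,#.♣,
♣,,,,,♣.~
    ....♣
         

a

         
         
 ,♣,♣,,♣♣
 #,.,,~#♣
 ,..@,,,,
 ♣♣#.,#.♣
 ♣,,,,,♣.
     ....
         

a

         
         
  ,♣,♣,,♣
  #,.,,~#
  ,.@,,,,
  ♣♣#.,#.
  ♣,,,,,♣
      ...
         

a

         
         
  .,♣,♣,,
  ,#,.,,~
  .,@.,,,
  ,♣♣#.,#
  ,♣,,,,,
       ..
         

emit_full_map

.,♣,♣,,♣♣♣.♣,,
,#,.,,~#♣♣♣,#~
.,@.,,,,,,,.,,
,♣♣#.,#.♣,♣♣,,
,♣,,,,,♣.~♣~#♣
     ....♣#.##

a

         
         
  #.,♣,♣,
  ,,#,.,,
  #.@..,,
  ,,♣♣#.,
  #,♣,,,,
        .
         

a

         
         
  ,#.,♣,♣
  ♣,,#,.,
  ♣#@,..,
  ,,,♣♣#.
  ,#,♣,,,
         
         

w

         
         
  ♣.,,,  
  ,#.,♣,♣
  ♣,@#,.,
  ♣#.,..,
  ,,,♣♣#.
  ,#,♣,,,
         

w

         
         
  ♣.,♣#  
  ♣.,,,  
  ,#@,♣,♣
  ♣,,#,.,
  ♣#.,..,
  ,,,♣♣#.
  ,#,♣,,,

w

         
         
  ♣,,.,  
  ♣.,♣#  
  ♣.@,,  
  ,#.,♣,♣
  ♣,,#,.,
  ♣#.,..,
  ,,,♣♣#.

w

         
         
  ♣#,.♣  
  ♣,,.,  
  ♣.@♣#  
  ♣.,,,  
  ,#.,♣,♣
  ♣,,#,.,
  ♣#.,..,

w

         
         
  ,,,♣♣  
  ♣#,.♣  
  ♣,@.,  
  ♣.,♣#  
  ♣.,,,  
  ,#.,♣,♣
  ♣,,#,.,

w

         
         
  ,♣#,~  
  ,,,♣♣  
  ♣#@.♣  
  ♣,,.,  
  ♣.,♣#  
  ♣.,,,  
  ,#.,♣,♣

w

         
         
  .~♣,.  
  ,♣#,~  
  ,,@♣♣  
  ♣#,.♣  
  ♣,,.,  
  ♣.,♣#  
  ♣.,,,  

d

         
         
 .~♣,.#  
 ,♣#,~#  
 ,,,@♣.  
 ♣#,.♣~  
 ♣,,.,,  
 ♣.,♣#   
 ♣.,,,   

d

         
         
.~♣,.#,  
,♣#,~#~  
,,,♣@.#  
♣#,.♣~~  
♣,,.,,#  
♣.,♣#    
♣.,,,    

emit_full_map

.~♣,.#,         
,♣#,~#~         
,,,♣@.#         
♣#,.♣~~         
♣,,.,,#         
♣.,♣#           
♣.,,,           
,#.,♣,♣,,♣♣♣.♣,,
♣,,#,.,,~#♣♣♣,#~
♣#.,..,,,,,,,.,,
,,,♣♣#.,#.♣,♣♣,,
,#,♣,,,,,♣.~♣~#♣
       ....♣#.##


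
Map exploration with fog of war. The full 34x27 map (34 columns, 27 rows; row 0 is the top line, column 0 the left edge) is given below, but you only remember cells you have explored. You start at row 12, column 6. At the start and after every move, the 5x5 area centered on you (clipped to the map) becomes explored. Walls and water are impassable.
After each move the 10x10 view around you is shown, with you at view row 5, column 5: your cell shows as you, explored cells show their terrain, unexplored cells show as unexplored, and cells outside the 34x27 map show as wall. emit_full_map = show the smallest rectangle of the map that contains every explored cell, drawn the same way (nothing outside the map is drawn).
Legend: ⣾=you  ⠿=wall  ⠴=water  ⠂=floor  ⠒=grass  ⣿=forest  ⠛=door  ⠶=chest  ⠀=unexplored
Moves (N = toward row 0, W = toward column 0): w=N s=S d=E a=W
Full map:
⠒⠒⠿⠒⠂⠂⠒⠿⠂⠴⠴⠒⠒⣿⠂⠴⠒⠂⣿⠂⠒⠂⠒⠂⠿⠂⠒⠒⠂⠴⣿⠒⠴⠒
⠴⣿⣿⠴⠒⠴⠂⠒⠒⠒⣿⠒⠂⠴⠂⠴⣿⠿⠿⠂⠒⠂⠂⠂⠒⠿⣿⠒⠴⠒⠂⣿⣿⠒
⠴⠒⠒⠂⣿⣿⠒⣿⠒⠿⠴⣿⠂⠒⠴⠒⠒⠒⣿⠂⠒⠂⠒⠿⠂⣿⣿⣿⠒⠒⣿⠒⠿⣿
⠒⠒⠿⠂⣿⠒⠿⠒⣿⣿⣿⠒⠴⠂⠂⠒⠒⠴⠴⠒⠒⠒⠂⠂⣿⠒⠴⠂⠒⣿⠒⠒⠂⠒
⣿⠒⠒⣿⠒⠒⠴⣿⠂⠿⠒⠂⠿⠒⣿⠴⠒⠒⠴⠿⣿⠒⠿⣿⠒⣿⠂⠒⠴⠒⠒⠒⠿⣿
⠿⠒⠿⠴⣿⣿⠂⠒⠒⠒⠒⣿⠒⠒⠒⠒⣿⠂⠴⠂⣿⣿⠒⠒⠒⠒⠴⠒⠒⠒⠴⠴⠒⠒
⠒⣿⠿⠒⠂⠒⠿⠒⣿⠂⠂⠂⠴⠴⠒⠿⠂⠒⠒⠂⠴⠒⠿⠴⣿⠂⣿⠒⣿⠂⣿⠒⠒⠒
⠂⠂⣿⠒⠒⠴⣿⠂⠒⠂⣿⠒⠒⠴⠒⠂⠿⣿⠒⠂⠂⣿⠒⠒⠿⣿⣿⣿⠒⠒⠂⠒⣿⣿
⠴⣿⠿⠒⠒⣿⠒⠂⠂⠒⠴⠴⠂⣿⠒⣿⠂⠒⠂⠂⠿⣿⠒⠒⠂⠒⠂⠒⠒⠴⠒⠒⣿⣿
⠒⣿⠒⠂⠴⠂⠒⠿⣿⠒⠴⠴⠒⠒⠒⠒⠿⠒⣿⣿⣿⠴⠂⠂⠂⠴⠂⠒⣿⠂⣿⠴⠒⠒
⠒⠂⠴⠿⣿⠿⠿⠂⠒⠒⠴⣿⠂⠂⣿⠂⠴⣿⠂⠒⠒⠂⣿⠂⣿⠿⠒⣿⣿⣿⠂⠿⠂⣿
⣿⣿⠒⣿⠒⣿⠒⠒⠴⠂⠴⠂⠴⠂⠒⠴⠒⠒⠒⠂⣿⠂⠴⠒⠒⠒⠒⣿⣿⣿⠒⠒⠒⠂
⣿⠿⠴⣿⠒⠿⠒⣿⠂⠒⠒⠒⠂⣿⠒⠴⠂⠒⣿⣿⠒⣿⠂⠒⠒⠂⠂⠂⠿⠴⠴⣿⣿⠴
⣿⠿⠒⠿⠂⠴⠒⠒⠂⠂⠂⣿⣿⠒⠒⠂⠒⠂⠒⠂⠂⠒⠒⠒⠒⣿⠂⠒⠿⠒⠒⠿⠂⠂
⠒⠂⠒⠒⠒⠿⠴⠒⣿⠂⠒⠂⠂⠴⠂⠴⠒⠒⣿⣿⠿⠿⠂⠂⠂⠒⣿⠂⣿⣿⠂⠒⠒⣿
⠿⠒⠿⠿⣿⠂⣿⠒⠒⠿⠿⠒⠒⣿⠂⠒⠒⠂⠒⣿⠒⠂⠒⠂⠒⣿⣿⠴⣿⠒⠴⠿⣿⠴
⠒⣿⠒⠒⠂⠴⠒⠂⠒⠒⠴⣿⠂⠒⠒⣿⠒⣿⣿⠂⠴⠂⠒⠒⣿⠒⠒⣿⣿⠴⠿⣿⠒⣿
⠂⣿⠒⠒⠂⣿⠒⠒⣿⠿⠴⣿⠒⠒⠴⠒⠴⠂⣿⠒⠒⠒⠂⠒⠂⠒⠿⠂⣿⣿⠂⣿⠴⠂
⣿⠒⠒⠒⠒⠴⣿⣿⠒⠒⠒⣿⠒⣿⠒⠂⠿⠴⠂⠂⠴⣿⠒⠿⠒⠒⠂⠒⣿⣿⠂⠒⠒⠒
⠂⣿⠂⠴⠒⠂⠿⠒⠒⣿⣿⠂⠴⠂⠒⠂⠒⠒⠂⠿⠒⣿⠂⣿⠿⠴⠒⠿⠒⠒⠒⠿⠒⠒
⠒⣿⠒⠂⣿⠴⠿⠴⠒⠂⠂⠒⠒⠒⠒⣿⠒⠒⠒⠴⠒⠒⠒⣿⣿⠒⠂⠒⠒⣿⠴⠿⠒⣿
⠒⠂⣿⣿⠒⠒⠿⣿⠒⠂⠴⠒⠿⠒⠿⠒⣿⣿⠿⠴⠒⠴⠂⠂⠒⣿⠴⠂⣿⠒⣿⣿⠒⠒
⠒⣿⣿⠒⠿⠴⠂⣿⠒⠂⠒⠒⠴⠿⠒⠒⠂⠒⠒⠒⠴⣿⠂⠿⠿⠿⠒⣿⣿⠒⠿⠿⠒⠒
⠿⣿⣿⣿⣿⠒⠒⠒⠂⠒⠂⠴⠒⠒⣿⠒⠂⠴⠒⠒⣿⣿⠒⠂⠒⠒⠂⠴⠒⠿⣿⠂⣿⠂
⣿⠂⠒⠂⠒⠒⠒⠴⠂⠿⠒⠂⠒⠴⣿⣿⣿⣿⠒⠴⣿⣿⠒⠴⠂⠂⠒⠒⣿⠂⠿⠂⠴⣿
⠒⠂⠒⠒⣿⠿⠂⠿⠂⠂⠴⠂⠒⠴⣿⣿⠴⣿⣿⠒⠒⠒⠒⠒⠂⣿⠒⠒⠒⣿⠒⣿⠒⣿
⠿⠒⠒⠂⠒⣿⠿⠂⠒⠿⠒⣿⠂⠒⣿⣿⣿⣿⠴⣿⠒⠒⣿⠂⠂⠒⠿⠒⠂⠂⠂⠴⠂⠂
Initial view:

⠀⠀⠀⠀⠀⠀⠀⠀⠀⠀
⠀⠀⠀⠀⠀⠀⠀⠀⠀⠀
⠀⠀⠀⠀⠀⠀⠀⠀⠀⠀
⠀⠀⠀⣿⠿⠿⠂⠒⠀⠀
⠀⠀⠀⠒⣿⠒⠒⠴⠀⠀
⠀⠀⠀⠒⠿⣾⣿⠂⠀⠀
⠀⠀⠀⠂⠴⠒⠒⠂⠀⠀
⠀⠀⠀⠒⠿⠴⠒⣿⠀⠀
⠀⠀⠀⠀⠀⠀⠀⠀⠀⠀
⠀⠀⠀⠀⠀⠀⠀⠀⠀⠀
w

⠀⠀⠀⠀⠀⠀⠀⠀⠀⠀
⠀⠀⠀⠀⠀⠀⠀⠀⠀⠀
⠀⠀⠀⠀⠀⠀⠀⠀⠀⠀
⠀⠀⠀⠴⠂⠒⠿⣿⠀⠀
⠀⠀⠀⣿⠿⠿⠂⠒⠀⠀
⠀⠀⠀⠒⣿⣾⠒⠴⠀⠀
⠀⠀⠀⠒⠿⠒⣿⠂⠀⠀
⠀⠀⠀⠂⠴⠒⠒⠂⠀⠀
⠀⠀⠀⠒⠿⠴⠒⣿⠀⠀
⠀⠀⠀⠀⠀⠀⠀⠀⠀⠀

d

⠀⠀⠀⠀⠀⠀⠀⠀⠀⠀
⠀⠀⠀⠀⠀⠀⠀⠀⠀⠀
⠀⠀⠀⠀⠀⠀⠀⠀⠀⠀
⠀⠀⠴⠂⠒⠿⣿⠒⠀⠀
⠀⠀⣿⠿⠿⠂⠒⠒⠀⠀
⠀⠀⠒⣿⠒⣾⠴⠂⠀⠀
⠀⠀⠒⠿⠒⣿⠂⠒⠀⠀
⠀⠀⠂⠴⠒⠒⠂⠂⠀⠀
⠀⠀⠒⠿⠴⠒⣿⠀⠀⠀
⠀⠀⠀⠀⠀⠀⠀⠀⠀⠀

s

⠀⠀⠀⠀⠀⠀⠀⠀⠀⠀
⠀⠀⠀⠀⠀⠀⠀⠀⠀⠀
⠀⠀⠴⠂⠒⠿⣿⠒⠀⠀
⠀⠀⣿⠿⠿⠂⠒⠒⠀⠀
⠀⠀⠒⣿⠒⠒⠴⠂⠀⠀
⠀⠀⠒⠿⠒⣾⠂⠒⠀⠀
⠀⠀⠂⠴⠒⠒⠂⠂⠀⠀
⠀⠀⠒⠿⠴⠒⣿⠂⠀⠀
⠀⠀⠀⠀⠀⠀⠀⠀⠀⠀
⠀⠀⠀⠀⠀⠀⠀⠀⠀⠀

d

⠀⠀⠀⠀⠀⠀⠀⠀⠀⠀
⠀⠀⠀⠀⠀⠀⠀⠀⠀⠀
⠀⠴⠂⠒⠿⣿⠒⠀⠀⠀
⠀⣿⠿⠿⠂⠒⠒⠴⠀⠀
⠀⠒⣿⠒⠒⠴⠂⠴⠀⠀
⠀⠒⠿⠒⣿⣾⠒⠒⠀⠀
⠀⠂⠴⠒⠒⠂⠂⠂⠀⠀
⠀⠒⠿⠴⠒⣿⠂⠒⠀⠀
⠀⠀⠀⠀⠀⠀⠀⠀⠀⠀
⠀⠀⠀⠀⠀⠀⠀⠀⠀⠀

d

⠀⠀⠀⠀⠀⠀⠀⠀⠀⠀
⠀⠀⠀⠀⠀⠀⠀⠀⠀⠀
⠴⠂⠒⠿⣿⠒⠀⠀⠀⠀
⣿⠿⠿⠂⠒⠒⠴⣿⠀⠀
⠒⣿⠒⠒⠴⠂⠴⠂⠀⠀
⠒⠿⠒⣿⠂⣾⠒⠒⠀⠀
⠂⠴⠒⠒⠂⠂⠂⣿⠀⠀
⠒⠿⠴⠒⣿⠂⠒⠂⠀⠀
⠀⠀⠀⠀⠀⠀⠀⠀⠀⠀
⠀⠀⠀⠀⠀⠀⠀⠀⠀⠀

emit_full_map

⠴⠂⠒⠿⣿⠒⠀⠀
⣿⠿⠿⠂⠒⠒⠴⣿
⠒⣿⠒⠒⠴⠂⠴⠂
⠒⠿⠒⣿⠂⣾⠒⠒
⠂⠴⠒⠒⠂⠂⠂⣿
⠒⠿⠴⠒⣿⠂⠒⠂

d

⠀⠀⠀⠀⠀⠀⠀⠀⠀⠀
⠀⠀⠀⠀⠀⠀⠀⠀⠀⠀
⠂⠒⠿⣿⠒⠀⠀⠀⠀⠀
⠿⠿⠂⠒⠒⠴⣿⠂⠀⠀
⣿⠒⠒⠴⠂⠴⠂⠴⠀⠀
⠿⠒⣿⠂⠒⣾⠒⠂⠀⠀
⠴⠒⠒⠂⠂⠂⣿⣿⠀⠀
⠿⠴⠒⣿⠂⠒⠂⠂⠀⠀
⠀⠀⠀⠀⠀⠀⠀⠀⠀⠀
⠀⠀⠀⠀⠀⠀⠀⠀⠀⠀

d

⠀⠀⠀⠀⠀⠀⠀⠀⠀⠀
⠀⠀⠀⠀⠀⠀⠀⠀⠀⠀
⠒⠿⣿⠒⠀⠀⠀⠀⠀⠀
⠿⠂⠒⠒⠴⣿⠂⠂⠀⠀
⠒⠒⠴⠂⠴⠂⠴⠂⠀⠀
⠒⣿⠂⠒⠒⣾⠂⣿⠀⠀
⠒⠒⠂⠂⠂⣿⣿⠒⠀⠀
⠴⠒⣿⠂⠒⠂⠂⠴⠀⠀
⠀⠀⠀⠀⠀⠀⠀⠀⠀⠀
⠀⠀⠀⠀⠀⠀⠀⠀⠀⠀

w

⠀⠀⠀⠀⠀⠀⠀⠀⠀⠀
⠀⠀⠀⠀⠀⠀⠀⠀⠀⠀
⠀⠀⠀⠀⠀⠀⠀⠀⠀⠀
⠒⠿⣿⠒⠴⠴⠒⠒⠀⠀
⠿⠂⠒⠒⠴⣿⠂⠂⠀⠀
⠒⠒⠴⠂⠴⣾⠴⠂⠀⠀
⠒⣿⠂⠒⠒⠒⠂⣿⠀⠀
⠒⠒⠂⠂⠂⣿⣿⠒⠀⠀
⠴⠒⣿⠂⠒⠂⠂⠴⠀⠀
⠀⠀⠀⠀⠀⠀⠀⠀⠀⠀

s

⠀⠀⠀⠀⠀⠀⠀⠀⠀⠀
⠀⠀⠀⠀⠀⠀⠀⠀⠀⠀
⠒⠿⣿⠒⠴⠴⠒⠒⠀⠀
⠿⠂⠒⠒⠴⣿⠂⠂⠀⠀
⠒⠒⠴⠂⠴⠂⠴⠂⠀⠀
⠒⣿⠂⠒⠒⣾⠂⣿⠀⠀
⠒⠒⠂⠂⠂⣿⣿⠒⠀⠀
⠴⠒⣿⠂⠒⠂⠂⠴⠀⠀
⠀⠀⠀⠀⠀⠀⠀⠀⠀⠀
⠀⠀⠀⠀⠀⠀⠀⠀⠀⠀

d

⠀⠀⠀⠀⠀⠀⠀⠀⠀⠀
⠀⠀⠀⠀⠀⠀⠀⠀⠀⠀
⠿⣿⠒⠴⠴⠒⠒⠀⠀⠀
⠂⠒⠒⠴⣿⠂⠂⣿⠀⠀
⠒⠴⠂⠴⠂⠴⠂⠒⠀⠀
⣿⠂⠒⠒⠒⣾⣿⠒⠀⠀
⠒⠂⠂⠂⣿⣿⠒⠒⠀⠀
⠒⣿⠂⠒⠂⠂⠴⠂⠀⠀
⠀⠀⠀⠀⠀⠀⠀⠀⠀⠀
⠀⠀⠀⠀⠀⠀⠀⠀⠀⠀

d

⠀⠀⠀⠀⠀⠀⠀⠀⠀⠀
⠀⠀⠀⠀⠀⠀⠀⠀⠀⠀
⣿⠒⠴⠴⠒⠒⠀⠀⠀⠀
⠒⠒⠴⣿⠂⠂⣿⠂⠀⠀
⠴⠂⠴⠂⠴⠂⠒⠴⠀⠀
⠂⠒⠒⠒⠂⣾⠒⠴⠀⠀
⠂⠂⠂⣿⣿⠒⠒⠂⠀⠀
⣿⠂⠒⠂⠂⠴⠂⠴⠀⠀
⠀⠀⠀⠀⠀⠀⠀⠀⠀⠀
⠀⠀⠀⠀⠀⠀⠀⠀⠀⠀

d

⠀⠀⠀⠀⠀⠀⠀⠀⠀⠀
⠀⠀⠀⠀⠀⠀⠀⠀⠀⠀
⠒⠴⠴⠒⠒⠀⠀⠀⠀⠀
⠒⠴⣿⠂⠂⣿⠂⠴⠀⠀
⠂⠴⠂⠴⠂⠒⠴⠒⠀⠀
⠒⠒⠒⠂⣿⣾⠴⠂⠀⠀
⠂⠂⣿⣿⠒⠒⠂⠒⠀⠀
⠂⠒⠂⠂⠴⠂⠴⠒⠀⠀
⠀⠀⠀⠀⠀⠀⠀⠀⠀⠀
⠀⠀⠀⠀⠀⠀⠀⠀⠀⠀

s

⠀⠀⠀⠀⠀⠀⠀⠀⠀⠀
⠒⠴⠴⠒⠒⠀⠀⠀⠀⠀
⠒⠴⣿⠂⠂⣿⠂⠴⠀⠀
⠂⠴⠂⠴⠂⠒⠴⠒⠀⠀
⠒⠒⠒⠂⣿⠒⠴⠂⠀⠀
⠂⠂⣿⣿⠒⣾⠂⠒⠀⠀
⠂⠒⠂⠂⠴⠂⠴⠒⠀⠀
⠀⠀⠀⠒⣿⠂⠒⠒⠀⠀
⠀⠀⠀⠀⠀⠀⠀⠀⠀⠀
⠀⠀⠀⠀⠀⠀⠀⠀⠀⠀

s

⠒⠴⠴⠒⠒⠀⠀⠀⠀⠀
⠒⠴⣿⠂⠂⣿⠂⠴⠀⠀
⠂⠴⠂⠴⠂⠒⠴⠒⠀⠀
⠒⠒⠒⠂⣿⠒⠴⠂⠀⠀
⠂⠂⣿⣿⠒⠒⠂⠒⠀⠀
⠂⠒⠂⠂⠴⣾⠴⠒⠀⠀
⠀⠀⠀⠒⣿⠂⠒⠒⠀⠀
⠀⠀⠀⠂⠒⠒⣿⠒⠀⠀
⠀⠀⠀⠀⠀⠀⠀⠀⠀⠀
⠀⠀⠀⠀⠀⠀⠀⠀⠀⠀

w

⠀⠀⠀⠀⠀⠀⠀⠀⠀⠀
⠒⠴⠴⠒⠒⠀⠀⠀⠀⠀
⠒⠴⣿⠂⠂⣿⠂⠴⠀⠀
⠂⠴⠂⠴⠂⠒⠴⠒⠀⠀
⠒⠒⠒⠂⣿⠒⠴⠂⠀⠀
⠂⠂⣿⣿⠒⣾⠂⠒⠀⠀
⠂⠒⠂⠂⠴⠂⠴⠒⠀⠀
⠀⠀⠀⠒⣿⠂⠒⠒⠀⠀
⠀⠀⠀⠂⠒⠒⣿⠒⠀⠀
⠀⠀⠀⠀⠀⠀⠀⠀⠀⠀

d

⠀⠀⠀⠀⠀⠀⠀⠀⠀⠀
⠴⠴⠒⠒⠀⠀⠀⠀⠀⠀
⠴⣿⠂⠂⣿⠂⠴⠀⠀⠀
⠴⠂⠴⠂⠒⠴⠒⠒⠀⠀
⠒⠒⠂⣿⠒⠴⠂⠒⠀⠀
⠂⣿⣿⠒⠒⣾⠒⠂⠀⠀
⠒⠂⠂⠴⠂⠴⠒⠒⠀⠀
⠀⠀⠒⣿⠂⠒⠒⠂⠀⠀
⠀⠀⠂⠒⠒⣿⠒⠀⠀⠀
⠀⠀⠀⠀⠀⠀⠀⠀⠀⠀

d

⠀⠀⠀⠀⠀⠀⠀⠀⠀⠀
⠴⠒⠒⠀⠀⠀⠀⠀⠀⠀
⣿⠂⠂⣿⠂⠴⠀⠀⠀⠀
⠂⠴⠂⠒⠴⠒⠒⠒⠀⠀
⠒⠂⣿⠒⠴⠂⠒⣿⠀⠀
⣿⣿⠒⠒⠂⣾⠂⠒⠀⠀
⠂⠂⠴⠂⠴⠒⠒⣿⠀⠀
⠀⠒⣿⠂⠒⠒⠂⠒⠀⠀
⠀⠂⠒⠒⣿⠒⠀⠀⠀⠀
⠀⠀⠀⠀⠀⠀⠀⠀⠀⠀

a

⠀⠀⠀⠀⠀⠀⠀⠀⠀⠀
⠴⠴⠒⠒⠀⠀⠀⠀⠀⠀
⠴⣿⠂⠂⣿⠂⠴⠀⠀⠀
⠴⠂⠴⠂⠒⠴⠒⠒⠒⠀
⠒⠒⠂⣿⠒⠴⠂⠒⣿⠀
⠂⣿⣿⠒⠒⣾⠒⠂⠒⠀
⠒⠂⠂⠴⠂⠴⠒⠒⣿⠀
⠀⠀⠒⣿⠂⠒⠒⠂⠒⠀
⠀⠀⠂⠒⠒⣿⠒⠀⠀⠀
⠀⠀⠀⠀⠀⠀⠀⠀⠀⠀

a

⠀⠀⠀⠀⠀⠀⠀⠀⠀⠀
⠒⠴⠴⠒⠒⠀⠀⠀⠀⠀
⠒⠴⣿⠂⠂⣿⠂⠴⠀⠀
⠂⠴⠂⠴⠂⠒⠴⠒⠒⠒
⠒⠒⠒⠂⣿⠒⠴⠂⠒⣿
⠂⠂⣿⣿⠒⣾⠂⠒⠂⠒
⠂⠒⠂⠂⠴⠂⠴⠒⠒⣿
⠀⠀⠀⠒⣿⠂⠒⠒⠂⠒
⠀⠀⠀⠂⠒⠒⣿⠒⠀⠀
⠀⠀⠀⠀⠀⠀⠀⠀⠀⠀

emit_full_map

⠴⠂⠒⠿⣿⠒⠴⠴⠒⠒⠀⠀⠀⠀⠀
⣿⠿⠿⠂⠒⠒⠴⣿⠂⠂⣿⠂⠴⠀⠀
⠒⣿⠒⠒⠴⠂⠴⠂⠴⠂⠒⠴⠒⠒⠒
⠒⠿⠒⣿⠂⠒⠒⠒⠂⣿⠒⠴⠂⠒⣿
⠂⠴⠒⠒⠂⠂⠂⣿⣿⠒⣾⠂⠒⠂⠒
⠒⠿⠴⠒⣿⠂⠒⠂⠂⠴⠂⠴⠒⠒⣿
⠀⠀⠀⠀⠀⠀⠀⠀⠒⣿⠂⠒⠒⠂⠒
⠀⠀⠀⠀⠀⠀⠀⠀⠂⠒⠒⣿⠒⠀⠀

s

⠒⠴⠴⠒⠒⠀⠀⠀⠀⠀
⠒⠴⣿⠂⠂⣿⠂⠴⠀⠀
⠂⠴⠂⠴⠂⠒⠴⠒⠒⠒
⠒⠒⠒⠂⣿⠒⠴⠂⠒⣿
⠂⠂⣿⣿⠒⠒⠂⠒⠂⠒
⠂⠒⠂⠂⠴⣾⠴⠒⠒⣿
⠀⠀⠀⠒⣿⠂⠒⠒⠂⠒
⠀⠀⠀⠂⠒⠒⣿⠒⠀⠀
⠀⠀⠀⠀⠀⠀⠀⠀⠀⠀
⠀⠀⠀⠀⠀⠀⠀⠀⠀⠀

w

⠀⠀⠀⠀⠀⠀⠀⠀⠀⠀
⠒⠴⠴⠒⠒⠀⠀⠀⠀⠀
⠒⠴⣿⠂⠂⣿⠂⠴⠀⠀
⠂⠴⠂⠴⠂⠒⠴⠒⠒⠒
⠒⠒⠒⠂⣿⠒⠴⠂⠒⣿
⠂⠂⣿⣿⠒⣾⠂⠒⠂⠒
⠂⠒⠂⠂⠴⠂⠴⠒⠒⣿
⠀⠀⠀⠒⣿⠂⠒⠒⠂⠒
⠀⠀⠀⠂⠒⠒⣿⠒⠀⠀
⠀⠀⠀⠀⠀⠀⠀⠀⠀⠀

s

⠒⠴⠴⠒⠒⠀⠀⠀⠀⠀
⠒⠴⣿⠂⠂⣿⠂⠴⠀⠀
⠂⠴⠂⠴⠂⠒⠴⠒⠒⠒
⠒⠒⠒⠂⣿⠒⠴⠂⠒⣿
⠂⠂⣿⣿⠒⠒⠂⠒⠂⠒
⠂⠒⠂⠂⠴⣾⠴⠒⠒⣿
⠀⠀⠀⠒⣿⠂⠒⠒⠂⠒
⠀⠀⠀⠂⠒⠒⣿⠒⠀⠀
⠀⠀⠀⠀⠀⠀⠀⠀⠀⠀
⠀⠀⠀⠀⠀⠀⠀⠀⠀⠀

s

⠒⠴⣿⠂⠂⣿⠂⠴⠀⠀
⠂⠴⠂⠴⠂⠒⠴⠒⠒⠒
⠒⠒⠒⠂⣿⠒⠴⠂⠒⣿
⠂⠂⣿⣿⠒⠒⠂⠒⠂⠒
⠂⠒⠂⠂⠴⠂⠴⠒⠒⣿
⠀⠀⠀⠒⣿⣾⠒⠒⠂⠒
⠀⠀⠀⠂⠒⠒⣿⠒⠀⠀
⠀⠀⠀⠒⠒⠴⠒⠴⠀⠀
⠀⠀⠀⠀⠀⠀⠀⠀⠀⠀
⠀⠀⠀⠀⠀⠀⠀⠀⠀⠀

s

⠂⠴⠂⠴⠂⠒⠴⠒⠒⠒
⠒⠒⠒⠂⣿⠒⠴⠂⠒⣿
⠂⠂⣿⣿⠒⠒⠂⠒⠂⠒
⠂⠒⠂⠂⠴⠂⠴⠒⠒⣿
⠀⠀⠀⠒⣿⠂⠒⠒⠂⠒
⠀⠀⠀⠂⠒⣾⣿⠒⠀⠀
⠀⠀⠀⠒⠒⠴⠒⠴⠀⠀
⠀⠀⠀⠒⣿⠒⠂⠿⠀⠀
⠀⠀⠀⠀⠀⠀⠀⠀⠀⠀
⠀⠀⠀⠀⠀⠀⠀⠀⠀⠀

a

⠴⠂⠴⠂⠴⠂⠒⠴⠒⠒
⠂⠒⠒⠒⠂⣿⠒⠴⠂⠒
⠂⠂⠂⣿⣿⠒⠒⠂⠒⠂
⣿⠂⠒⠂⠂⠴⠂⠴⠒⠒
⠀⠀⠀⠒⠒⣿⠂⠒⠒⠂
⠀⠀⠀⣿⠂⣾⠒⣿⠒⠀
⠀⠀⠀⣿⠒⠒⠴⠒⠴⠀
⠀⠀⠀⣿⠒⣿⠒⠂⠿⠀
⠀⠀⠀⠀⠀⠀⠀⠀⠀⠀
⠀⠀⠀⠀⠀⠀⠀⠀⠀⠀

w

⠒⠒⠴⣿⠂⠂⣿⠂⠴⠀
⠴⠂⠴⠂⠴⠂⠒⠴⠒⠒
⠂⠒⠒⠒⠂⣿⠒⠴⠂⠒
⠂⠂⠂⣿⣿⠒⠒⠂⠒⠂
⣿⠂⠒⠂⠂⠴⠂⠴⠒⠒
⠀⠀⠀⠒⠒⣾⠂⠒⠒⠂
⠀⠀⠀⣿⠂⠒⠒⣿⠒⠀
⠀⠀⠀⣿⠒⠒⠴⠒⠴⠀
⠀⠀⠀⣿⠒⣿⠒⠂⠿⠀
⠀⠀⠀⠀⠀⠀⠀⠀⠀⠀

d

⠒⠴⣿⠂⠂⣿⠂⠴⠀⠀
⠂⠴⠂⠴⠂⠒⠴⠒⠒⠒
⠒⠒⠒⠂⣿⠒⠴⠂⠒⣿
⠂⠂⣿⣿⠒⠒⠂⠒⠂⠒
⠂⠒⠂⠂⠴⠂⠴⠒⠒⣿
⠀⠀⠒⠒⣿⣾⠒⠒⠂⠒
⠀⠀⣿⠂⠒⠒⣿⠒⠀⠀
⠀⠀⣿⠒⠒⠴⠒⠴⠀⠀
⠀⠀⣿⠒⣿⠒⠂⠿⠀⠀
⠀⠀⠀⠀⠀⠀⠀⠀⠀⠀

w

⠒⠴⠴⠒⠒⠀⠀⠀⠀⠀
⠒⠴⣿⠂⠂⣿⠂⠴⠀⠀
⠂⠴⠂⠴⠂⠒⠴⠒⠒⠒
⠒⠒⠒⠂⣿⠒⠴⠂⠒⣿
⠂⠂⣿⣿⠒⠒⠂⠒⠂⠒
⠂⠒⠂⠂⠴⣾⠴⠒⠒⣿
⠀⠀⠒⠒⣿⠂⠒⠒⠂⠒
⠀⠀⣿⠂⠒⠒⣿⠒⠀⠀
⠀⠀⣿⠒⠒⠴⠒⠴⠀⠀
⠀⠀⣿⠒⣿⠒⠂⠿⠀⠀

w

⠀⠀⠀⠀⠀⠀⠀⠀⠀⠀
⠒⠴⠴⠒⠒⠀⠀⠀⠀⠀
⠒⠴⣿⠂⠂⣿⠂⠴⠀⠀
⠂⠴⠂⠴⠂⠒⠴⠒⠒⠒
⠒⠒⠒⠂⣿⠒⠴⠂⠒⣿
⠂⠂⣿⣿⠒⣾⠂⠒⠂⠒
⠂⠒⠂⠂⠴⠂⠴⠒⠒⣿
⠀⠀⠒⠒⣿⠂⠒⠒⠂⠒
⠀⠀⣿⠂⠒⠒⣿⠒⠀⠀
⠀⠀⣿⠒⠒⠴⠒⠴⠀⠀

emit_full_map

⠴⠂⠒⠿⣿⠒⠴⠴⠒⠒⠀⠀⠀⠀⠀
⣿⠿⠿⠂⠒⠒⠴⣿⠂⠂⣿⠂⠴⠀⠀
⠒⣿⠒⠒⠴⠂⠴⠂⠴⠂⠒⠴⠒⠒⠒
⠒⠿⠒⣿⠂⠒⠒⠒⠂⣿⠒⠴⠂⠒⣿
⠂⠴⠒⠒⠂⠂⠂⣿⣿⠒⣾⠂⠒⠂⠒
⠒⠿⠴⠒⣿⠂⠒⠂⠂⠴⠂⠴⠒⠒⣿
⠀⠀⠀⠀⠀⠀⠀⠒⠒⣿⠂⠒⠒⠂⠒
⠀⠀⠀⠀⠀⠀⠀⣿⠂⠒⠒⣿⠒⠀⠀
⠀⠀⠀⠀⠀⠀⠀⣿⠒⠒⠴⠒⠴⠀⠀
⠀⠀⠀⠀⠀⠀⠀⣿⠒⣿⠒⠂⠿⠀⠀

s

⠒⠴⠴⠒⠒⠀⠀⠀⠀⠀
⠒⠴⣿⠂⠂⣿⠂⠴⠀⠀
⠂⠴⠂⠴⠂⠒⠴⠒⠒⠒
⠒⠒⠒⠂⣿⠒⠴⠂⠒⣿
⠂⠂⣿⣿⠒⠒⠂⠒⠂⠒
⠂⠒⠂⠂⠴⣾⠴⠒⠒⣿
⠀⠀⠒⠒⣿⠂⠒⠒⠂⠒
⠀⠀⣿⠂⠒⠒⣿⠒⠀⠀
⠀⠀⣿⠒⠒⠴⠒⠴⠀⠀
⠀⠀⣿⠒⣿⠒⠂⠿⠀⠀

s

⠒⠴⣿⠂⠂⣿⠂⠴⠀⠀
⠂⠴⠂⠴⠂⠒⠴⠒⠒⠒
⠒⠒⠒⠂⣿⠒⠴⠂⠒⣿
⠂⠂⣿⣿⠒⠒⠂⠒⠂⠒
⠂⠒⠂⠂⠴⠂⠴⠒⠒⣿
⠀⠀⠒⠒⣿⣾⠒⠒⠂⠒
⠀⠀⣿⠂⠒⠒⣿⠒⠀⠀
⠀⠀⣿⠒⠒⠴⠒⠴⠀⠀
⠀⠀⣿⠒⣿⠒⠂⠿⠀⠀
⠀⠀⠀⠀⠀⠀⠀⠀⠀⠀

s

⠂⠴⠂⠴⠂⠒⠴⠒⠒⠒
⠒⠒⠒⠂⣿⠒⠴⠂⠒⣿
⠂⠂⣿⣿⠒⠒⠂⠒⠂⠒
⠂⠒⠂⠂⠴⠂⠴⠒⠒⣿
⠀⠀⠒⠒⣿⠂⠒⠒⠂⠒
⠀⠀⣿⠂⠒⣾⣿⠒⠀⠀
⠀⠀⣿⠒⠒⠴⠒⠴⠀⠀
⠀⠀⣿⠒⣿⠒⠂⠿⠀⠀
⠀⠀⠀⠀⠀⠀⠀⠀⠀⠀
⠀⠀⠀⠀⠀⠀⠀⠀⠀⠀


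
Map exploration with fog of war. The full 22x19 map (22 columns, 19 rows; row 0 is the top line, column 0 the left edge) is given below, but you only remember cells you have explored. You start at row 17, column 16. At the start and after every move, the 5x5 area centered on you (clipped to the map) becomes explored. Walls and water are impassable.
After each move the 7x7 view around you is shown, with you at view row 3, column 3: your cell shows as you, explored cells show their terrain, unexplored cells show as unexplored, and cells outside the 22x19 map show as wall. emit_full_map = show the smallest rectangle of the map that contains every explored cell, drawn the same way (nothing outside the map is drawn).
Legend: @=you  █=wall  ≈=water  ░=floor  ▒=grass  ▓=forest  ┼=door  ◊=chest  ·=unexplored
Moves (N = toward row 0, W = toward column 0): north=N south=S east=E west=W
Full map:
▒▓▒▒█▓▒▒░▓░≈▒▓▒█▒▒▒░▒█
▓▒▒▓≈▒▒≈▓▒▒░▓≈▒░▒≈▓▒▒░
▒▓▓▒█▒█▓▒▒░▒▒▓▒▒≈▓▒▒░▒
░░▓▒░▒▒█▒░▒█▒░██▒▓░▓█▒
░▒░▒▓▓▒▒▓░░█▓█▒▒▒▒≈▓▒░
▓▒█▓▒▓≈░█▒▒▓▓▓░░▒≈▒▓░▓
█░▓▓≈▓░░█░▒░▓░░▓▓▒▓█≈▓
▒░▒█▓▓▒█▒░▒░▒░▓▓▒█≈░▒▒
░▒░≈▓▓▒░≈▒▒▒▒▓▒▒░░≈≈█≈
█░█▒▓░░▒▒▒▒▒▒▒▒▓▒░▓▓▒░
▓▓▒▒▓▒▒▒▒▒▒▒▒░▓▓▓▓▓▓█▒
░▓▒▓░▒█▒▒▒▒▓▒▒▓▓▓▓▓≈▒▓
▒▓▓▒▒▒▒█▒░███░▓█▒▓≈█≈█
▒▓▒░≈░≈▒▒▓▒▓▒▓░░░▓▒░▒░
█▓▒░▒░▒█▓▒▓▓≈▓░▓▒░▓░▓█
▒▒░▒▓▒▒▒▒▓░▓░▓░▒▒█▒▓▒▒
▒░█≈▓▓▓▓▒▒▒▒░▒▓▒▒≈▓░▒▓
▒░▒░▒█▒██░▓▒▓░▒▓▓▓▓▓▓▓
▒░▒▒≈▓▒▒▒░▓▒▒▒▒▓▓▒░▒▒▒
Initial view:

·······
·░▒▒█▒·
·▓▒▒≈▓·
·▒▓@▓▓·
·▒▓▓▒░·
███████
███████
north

·······
·░▓▒░▓·
·░▒▒█▒·
·▓▒@≈▓·
·▒▓▓▓▓·
·▒▓▓▒░·
███████

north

·······
·░░░▓▒·
·░▓▒░▓·
·░▒@█▒·
·▓▒▒≈▓·
·▒▓▓▓▓·
·▒▓▓▒░·

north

·······
·▓█▒▓≈·
·░░░▓▒·
·░▓@░▓·
·░▒▒█▒·
·▓▒▒≈▓·
·▒▓▓▓▓·

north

·······
·▓▓▓▓▓·
·▓█▒▓≈·
·░░@▓▒·
·░▓▒░▓·
·░▒▒█▒·
·▓▒▒≈▓·

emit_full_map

▓▓▓▓▓
▓█▒▓≈
░░@▓▒
░▓▒░▓
░▒▒█▒
▓▒▒≈▓
▒▓▓▓▓
▒▓▓▒░

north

·······
·▓▓▓▓▓·
·▓▓▓▓▓·
·▓█@▓≈·
·░░░▓▒·
·░▓▒░▓·
·░▒▒█▒·

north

·······
·▒▓▒░▓·
·▓▓▓▓▓·
·▓▓@▓▓·
·▓█▒▓≈·
·░░░▓▒·
·░▓▒░▓·

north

·······
·▒▒░░≈·
·▒▓▒░▓·
·▓▓@▓▓·
·▓▓▓▓▓·
·▓█▒▓≈·
·░░░▓▒·

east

·······
▒▒░░≈≈·
▒▓▒░▓▓·
▓▓▓@▓▓·
▓▓▓▓▓≈·
▓█▒▓≈█·
░░░▓▒··

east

·······
▒░░≈≈█·
▓▒░▓▓▒·
▓▓▓@▓█·
▓▓▓▓≈▒·
█▒▓≈█≈·
░░▓▒···

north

·······
·▒█≈░▒·
▒░░≈≈█·
▓▒░@▓▒·
▓▓▓▓▓█·
▓▓▓▓≈▒·
█▒▓≈█≈·

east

······█
▒█≈░▒▒█
░░≈≈█≈█
▒░▓@▒░█
▓▓▓▓█▒█
▓▓▓≈▒▓█
▒▓≈█≈·█

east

·····██
█≈░▒▒██
░≈≈█≈██
░▓▓@░██
▓▓▓█▒██
▓▓≈▒▓██
▓≈█≈·██

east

····███
≈░▒▒███
≈≈█≈███
▓▓▒@███
▓▓█▒███
▓≈▒▓███
≈█≈·███

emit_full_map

··▒█≈░▒▒
▒▒░░≈≈█≈
▒▓▒░▓▓▒@
▓▓▓▓▓▓█▒
▓▓▓▓▓≈▒▓
▓█▒▓≈█≈·
░░░▓▒···
░▓▒░▓···
░▒▒█▒···
▓▒▒≈▓···
▒▓▓▓▓···
▒▓▓▒░···

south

≈░▒▒███
≈≈█≈███
▓▓▒░███
▓▓█@███
▓≈▒▓███
≈█≈████
▒···███

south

≈≈█≈███
▓▓▒░███
▓▓█▒███
▓≈▒@███
≈█≈████
▒░▒░███
▓···███

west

░≈≈█≈██
░▓▓▒░██
▓▓▓█▒██
▓▓≈@▓██
▓≈█≈███
▓▒░▒░██
░▓···██

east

≈≈█≈███
▓▓▒░███
▓▓█▒███
▓≈▒@███
≈█≈████
▒░▒░███
▓···███

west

░≈≈█≈██
░▓▓▒░██
▓▓▓█▒██
▓▓≈@▓██
▓≈█≈███
▓▒░▒░██
░▓···██
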